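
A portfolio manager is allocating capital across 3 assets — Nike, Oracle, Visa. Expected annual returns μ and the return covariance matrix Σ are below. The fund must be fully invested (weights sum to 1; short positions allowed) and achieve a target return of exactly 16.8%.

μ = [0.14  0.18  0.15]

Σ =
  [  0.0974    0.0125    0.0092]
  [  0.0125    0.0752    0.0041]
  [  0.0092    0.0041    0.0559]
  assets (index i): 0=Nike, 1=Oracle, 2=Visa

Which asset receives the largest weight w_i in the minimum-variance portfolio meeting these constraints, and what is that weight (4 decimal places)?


Oracle (0.6114)

u=Σ⁻¹μ = [0.9427  2.1075  2.3736]
v=Σ⁻¹𝟙 = [7.3296  11.2148  15.8602]
a=μᵀu=0.867374  b=𝟙ᵀu=5.423841  c=𝟙ᵀv=34.404618  D=ac−b²=0.423631
λ₁=(c·0.168−b)/D = (34.404618·0.168−5.423841)/0.423631 = 0.840673
λ₂=(a−b·0.168)/D = (0.867374−5.423841·0.168)/0.423631 = -0.103465
w* = 0.840673·u + -0.103465·v:
  w_0 = 0.840673·0.9427 + -0.103465·7.3296 = 0.0341  (Nike)
  w_1 = 0.840673·2.1075 + -0.103465·11.2148 = 0.6114  (Oracle)
  w_2 = 0.840673·2.3736 + -0.103465·15.8602 = 0.3545  (Visa)
Σw_i=1.0000  μᵀw=0.1680
σ²=wᵀΣw=λ₁·μ_p+λ₂ = 0.840673·0.168 + -0.103465 = 0.037768 ≈ 0.0378


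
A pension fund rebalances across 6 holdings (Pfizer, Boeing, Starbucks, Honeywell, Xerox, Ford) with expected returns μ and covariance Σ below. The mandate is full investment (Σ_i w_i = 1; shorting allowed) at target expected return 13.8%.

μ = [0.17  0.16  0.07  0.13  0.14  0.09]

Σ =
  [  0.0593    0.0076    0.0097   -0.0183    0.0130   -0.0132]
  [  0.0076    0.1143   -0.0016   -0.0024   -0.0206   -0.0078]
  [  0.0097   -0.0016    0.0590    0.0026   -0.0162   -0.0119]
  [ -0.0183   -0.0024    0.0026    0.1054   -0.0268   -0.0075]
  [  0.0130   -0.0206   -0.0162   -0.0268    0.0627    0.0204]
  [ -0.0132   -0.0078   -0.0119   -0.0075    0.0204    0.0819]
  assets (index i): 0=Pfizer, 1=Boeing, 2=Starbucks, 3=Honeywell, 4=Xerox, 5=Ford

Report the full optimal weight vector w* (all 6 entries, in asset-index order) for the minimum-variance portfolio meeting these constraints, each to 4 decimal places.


x=Σ⁻¹μ = [2.6384  2.0441  1.9434  2.6943  3.5690  1.3589]
y=Σ⁻¹𝟙 = [14.0960  14.6003  24.7341  19.8008  28.0251  14.2989]
a=μᵀx=1.883863  b=𝟙ᵀx=14.248267  c=𝟙ᵀy=115.555149  D=ac−b²=14.676997
λ₁=(c·0.138−b)/D = (115.555149·0.138−14.248267)/14.676997 = 0.115715
λ₂=(a−b·0.138)/D = (1.883863−14.248267·0.138)/14.676997 = -0.005614
w* = 0.115715·x + -0.005614·y:
  w_0 = 0.115715·2.6384 + -0.005614·14.0960 = 0.2262  (Pfizer)
  w_1 = 0.115715·2.0441 + -0.005614·14.6003 = 0.1546  (Boeing)
  w_2 = 0.115715·1.9434 + -0.005614·24.7341 = 0.0860  (Starbucks)
  w_3 = 0.115715·2.6943 + -0.005614·19.8008 = 0.2006  (Honeywell)
  w_4 = 0.115715·3.5690 + -0.005614·28.0251 = 0.2557  (Xerox)
  w_5 = 0.115715·1.3589 + -0.005614·14.2989 = 0.0770  (Ford)
Σw_i=1.0000  μᵀw=0.1380
σ²=wᵀΣw=λ₁·μ_p+λ₂ = 0.115715·0.138 + -0.005614 = 0.010355 ≈ 0.0104

0.2262  0.1546  0.0860  0.2006  0.2557  0.0770


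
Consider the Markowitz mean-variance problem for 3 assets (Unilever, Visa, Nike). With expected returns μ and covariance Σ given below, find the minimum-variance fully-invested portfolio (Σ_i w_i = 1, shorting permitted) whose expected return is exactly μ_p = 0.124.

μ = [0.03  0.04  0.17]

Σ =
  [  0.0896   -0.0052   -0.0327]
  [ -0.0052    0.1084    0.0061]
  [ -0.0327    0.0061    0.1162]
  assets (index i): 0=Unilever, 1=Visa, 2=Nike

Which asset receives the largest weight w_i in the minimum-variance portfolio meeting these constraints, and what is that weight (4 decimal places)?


Nike (0.6679)

x=Σ⁻¹μ = [0.9820  0.3192  1.7226]
y=Σ⁻¹𝟙 = [16.3410  9.2934  12.7165]
a=μᵀx=0.335068  b=𝟙ᵀx=3.023778  c=𝟙ᵀy=38.350954  D=ac−b²=3.706927
λ₁=(c·0.124−b)/D = (38.350954·0.124−3.023778)/3.706927 = 0.467163
λ₂=(a−b·0.124)/D = (0.335068−3.023778·0.124)/3.706927 = -0.010758
w* = 0.467163·x + -0.010758·y:
  w_0 = 0.467163·0.9820 + -0.010758·16.3410 = 0.2830  (Unilever)
  w_1 = 0.467163·0.3192 + -0.010758·9.2934 = 0.0491  (Visa)
  w_2 = 0.467163·1.7226 + -0.010758·12.7165 = 0.6679  (Nike)
Σw_i=1.0000  μᵀw=0.1240
σ²=wᵀΣw=λ₁·μ_p+λ₂ = 0.467163·0.124 + -0.010758 = 0.047170 ≈ 0.0472


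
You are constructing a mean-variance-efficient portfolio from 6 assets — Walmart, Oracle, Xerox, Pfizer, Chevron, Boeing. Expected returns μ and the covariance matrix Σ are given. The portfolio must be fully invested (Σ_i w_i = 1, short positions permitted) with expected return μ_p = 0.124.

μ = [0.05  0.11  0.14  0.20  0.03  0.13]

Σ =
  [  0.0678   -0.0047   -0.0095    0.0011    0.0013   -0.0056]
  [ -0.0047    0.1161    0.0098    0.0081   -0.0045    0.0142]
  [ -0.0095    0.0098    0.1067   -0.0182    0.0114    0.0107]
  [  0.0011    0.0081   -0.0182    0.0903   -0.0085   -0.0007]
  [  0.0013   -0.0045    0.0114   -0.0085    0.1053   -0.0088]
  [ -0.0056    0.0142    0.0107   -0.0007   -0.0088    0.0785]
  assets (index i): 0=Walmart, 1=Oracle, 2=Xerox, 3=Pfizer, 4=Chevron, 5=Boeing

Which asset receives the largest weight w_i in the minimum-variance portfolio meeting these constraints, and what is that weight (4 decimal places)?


Pfizer (0.2674)

x=Σ⁻¹μ = [1.0702  0.5143  1.5938  2.5309  0.4504  1.4952]
y=Σ⁻¹𝟙 = [17.2512  6.3651  10.2074  13.4469  10.6004  12.7350]
a=μᵀx=1.047272  b=𝟙ᵀx=7.654717  c=𝟙ᵀy=70.606086  D=ac−b²=15.349114
λ₁=(c·0.124−b)/D = (70.606086·0.124−7.654717)/15.349114 = 0.071694
λ₂=(a−b·0.124)/D = (1.047272−7.654717·0.124)/15.349114 = 0.006390
w* = 0.071694·x + 0.006390·y:
  w_0 = 0.071694·1.0702 + 0.006390·17.2512 = 0.1870  (Walmart)
  w_1 = 0.071694·0.5143 + 0.006390·6.3651 = 0.0775  (Oracle)
  w_2 = 0.071694·1.5938 + 0.006390·10.2074 = 0.1795  (Xerox)
  w_3 = 0.071694·2.5309 + 0.006390·13.4469 = 0.2674  (Pfizer)
  w_4 = 0.071694·0.4504 + 0.006390·10.6004 = 0.1000  (Chevron)
  w_5 = 0.071694·1.4952 + 0.006390·12.7350 = 0.1886  (Boeing)
Σw_i=1.0000  μᵀw=0.1240
σ²=wᵀΣw=λ₁·μ_p+λ₂ = 0.071694·0.124 + 0.006390 = 0.015280 ≈ 0.0153


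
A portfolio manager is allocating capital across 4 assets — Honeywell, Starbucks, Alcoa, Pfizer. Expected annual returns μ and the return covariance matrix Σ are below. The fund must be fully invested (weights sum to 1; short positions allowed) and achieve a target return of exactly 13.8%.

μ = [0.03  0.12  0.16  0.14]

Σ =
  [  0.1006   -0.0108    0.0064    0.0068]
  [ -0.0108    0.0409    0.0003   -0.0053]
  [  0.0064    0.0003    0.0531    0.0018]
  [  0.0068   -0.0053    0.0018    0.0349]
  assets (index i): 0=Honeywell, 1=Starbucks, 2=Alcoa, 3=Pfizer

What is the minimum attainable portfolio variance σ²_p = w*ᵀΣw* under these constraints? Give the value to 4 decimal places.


g=Σ⁻¹μ = [0.2031  3.5323  2.8209  4.3628]
h=Σ⁻¹𝟙 = [10.1580  30.9683  16.3982  30.5313]
a=μᵀg=1.492097  b=𝟙ᵀg=10.919014  c=𝟙ᵀh=88.055708  D=ac−b²=12.162811
λ₁=(c·0.138−b)/D = (88.055708·0.138−10.919014)/12.162811 = 0.101348
λ₂=(a−b·0.138)/D = (1.492097−10.919014·0.138)/12.162811 = -0.001211
w* = 0.101348·g + -0.001211·h:
  w_0 = 0.101348·0.2031 + -0.001211·10.1580 = 0.0083  (Honeywell)
  w_1 = 0.101348·3.5323 + -0.001211·30.9683 = 0.3205  (Starbucks)
  w_2 = 0.101348·2.8209 + -0.001211·16.3982 = 0.2660  (Alcoa)
  w_3 = 0.101348·4.3628 + -0.001211·30.5313 = 0.4052  (Pfizer)
Σw_i=1.0000  μᵀw=0.1380
σ²=wᵀΣw=λ₁·μ_p+λ₂ = 0.101348·0.138 + -0.001211 = 0.012775 ≈ 0.0128

0.0128


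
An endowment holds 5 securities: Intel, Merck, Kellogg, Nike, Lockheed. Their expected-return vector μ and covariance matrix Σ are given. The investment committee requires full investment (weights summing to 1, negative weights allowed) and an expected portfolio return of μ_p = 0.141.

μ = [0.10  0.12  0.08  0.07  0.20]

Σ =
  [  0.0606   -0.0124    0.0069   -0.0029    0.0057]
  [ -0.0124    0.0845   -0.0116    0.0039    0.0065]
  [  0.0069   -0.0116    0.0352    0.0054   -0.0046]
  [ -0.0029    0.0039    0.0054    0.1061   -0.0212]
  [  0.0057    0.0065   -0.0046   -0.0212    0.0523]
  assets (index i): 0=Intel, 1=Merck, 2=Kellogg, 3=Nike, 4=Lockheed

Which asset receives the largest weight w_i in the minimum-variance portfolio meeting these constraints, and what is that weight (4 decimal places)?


u=Σ⁻¹μ = [1.3129  1.6200  2.9024  1.3435  4.2795]
v=Σ⁻¹𝟙 = [14.5233  15.9973  32.0017  12.2683  23.3371]
a=μᵀu=1.507834  b=𝟙ᵀu=11.458340  c=𝟙ᵀv=98.127667  D=ac−b²=16.666683
λ₁=(c·0.141−b)/D = (98.127667·0.141−11.458340)/16.666683 = 0.142660
λ₂=(a−b·0.141)/D = (1.507834−11.458340·0.141)/16.666683 = -0.006468
w* = 0.142660·u + -0.006468·v:
  w_0 = 0.142660·1.3129 + -0.006468·14.5233 = 0.0934  (Intel)
  w_1 = 0.142660·1.6200 + -0.006468·15.9973 = 0.1276  (Merck)
  w_2 = 0.142660·2.9024 + -0.006468·32.0017 = 0.2071  (Kellogg)
  w_3 = 0.142660·1.3435 + -0.006468·12.2683 = 0.1123  (Nike)
  w_4 = 0.142660·4.2795 + -0.006468·23.3371 = 0.4596  (Lockheed)
Σw_i=1.0000  μᵀw=0.1410
σ²=wᵀΣw=λ₁·μ_p+λ₂ = 0.142660·0.141 + -0.006468 = 0.013647 ≈ 0.0136

Lockheed (0.4596)


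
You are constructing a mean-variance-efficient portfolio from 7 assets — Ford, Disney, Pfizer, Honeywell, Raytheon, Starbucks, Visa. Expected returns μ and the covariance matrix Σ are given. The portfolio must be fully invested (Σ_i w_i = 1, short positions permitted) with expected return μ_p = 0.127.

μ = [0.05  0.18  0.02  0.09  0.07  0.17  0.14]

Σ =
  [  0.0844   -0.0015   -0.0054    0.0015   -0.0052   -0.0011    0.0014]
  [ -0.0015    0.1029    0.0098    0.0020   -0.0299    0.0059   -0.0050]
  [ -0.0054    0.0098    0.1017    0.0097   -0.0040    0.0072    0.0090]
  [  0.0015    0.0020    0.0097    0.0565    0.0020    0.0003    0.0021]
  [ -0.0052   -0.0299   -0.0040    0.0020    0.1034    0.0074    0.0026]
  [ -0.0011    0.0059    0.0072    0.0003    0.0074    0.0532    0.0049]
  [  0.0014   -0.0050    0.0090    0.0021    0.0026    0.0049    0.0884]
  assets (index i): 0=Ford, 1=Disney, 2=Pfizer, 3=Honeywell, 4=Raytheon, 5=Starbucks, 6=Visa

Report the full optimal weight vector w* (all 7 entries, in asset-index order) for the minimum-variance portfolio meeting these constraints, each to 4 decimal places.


g=Σ⁻¹μ = [0.6492  1.9735  -0.3880  1.4663  1.0018  2.7561  1.5075]
h=Σ⁻¹𝟙 = [13.0223  12.3152  6.5614  14.9122  12.6022  14.0886  9.6287]
a=μᵀg=1.261611  b=𝟙ᵀg=8.966412  c=𝟙ᵀh=83.130668  D=ac−b²=24.482033
λ₁=(c·0.127−b)/D = (83.130668·0.127−8.966412)/24.482033 = 0.064994
λ₂=(a−b·0.127)/D = (1.261611−8.966412·0.127)/24.482033 = 0.005019
w* = 0.064994·g + 0.005019·h:
  w_0 = 0.064994·0.6492 + 0.005019·13.0223 = 0.1076  (Ford)
  w_1 = 0.064994·1.9735 + 0.005019·12.3152 = 0.1901  (Disney)
  w_2 = 0.064994·-0.3880 + 0.005019·6.5614 = 0.0077  (Pfizer)
  w_3 = 0.064994·1.4663 + 0.005019·14.9122 = 0.1701  (Honeywell)
  w_4 = 0.064994·1.0018 + 0.005019·12.6022 = 0.1284  (Raytheon)
  w_5 = 0.064994·2.7561 + 0.005019·14.0886 = 0.2498  (Starbucks)
  w_6 = 0.064994·1.5075 + 0.005019·9.6287 = 0.1463  (Visa)
Σw_i=1.0000  μᵀw=0.1270
σ²=wᵀΣw=λ₁·μ_p+λ₂ = 0.064994·0.127 + 0.005019 = 0.013273 ≈ 0.0133

0.1076  0.1901  0.0077  0.1701  0.1284  0.2498  0.1463


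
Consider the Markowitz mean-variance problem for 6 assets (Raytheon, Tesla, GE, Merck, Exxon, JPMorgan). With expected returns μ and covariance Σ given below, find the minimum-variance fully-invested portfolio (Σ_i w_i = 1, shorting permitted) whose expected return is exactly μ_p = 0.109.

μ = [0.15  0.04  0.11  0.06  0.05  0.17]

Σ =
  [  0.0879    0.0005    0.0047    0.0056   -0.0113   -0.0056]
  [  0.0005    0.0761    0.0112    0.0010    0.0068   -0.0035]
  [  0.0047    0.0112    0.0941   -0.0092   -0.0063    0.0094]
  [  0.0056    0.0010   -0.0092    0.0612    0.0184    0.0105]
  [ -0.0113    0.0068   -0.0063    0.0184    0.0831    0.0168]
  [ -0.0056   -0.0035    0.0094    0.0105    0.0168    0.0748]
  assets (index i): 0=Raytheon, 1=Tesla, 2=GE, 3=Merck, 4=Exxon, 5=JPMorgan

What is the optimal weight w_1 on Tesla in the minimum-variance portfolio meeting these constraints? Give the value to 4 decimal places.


0.1394

x=Σ⁻¹μ = [1.8093  0.4492  0.8753  0.4649  0.3339  2.1790]
y=Σ⁻¹𝟙 = [11.7845  11.1805  9.4937  12.1779  8.7414  9.9086]
a=μᵀx=0.800644  b=𝟙ᵀx=6.111406  c=𝟙ᵀy=63.286614  D=ac−b²=13.320778
λ₁=(c·0.109−b)/D = (63.286614·0.109−6.111406)/13.320778 = 0.059068
λ₂=(a−b·0.109)/D = (0.800644−6.111406·0.109)/13.320778 = 0.010097
w* = 0.059068·x + 0.010097·y:
  w_0 = 0.059068·1.8093 + 0.010097·11.7845 = 0.2259  (Raytheon)
  w_1 = 0.059068·0.4492 + 0.010097·11.1805 = 0.1394  (Tesla)
  w_2 = 0.059068·0.8753 + 0.010097·9.4937 = 0.1476  (GE)
  w_3 = 0.059068·0.4649 + 0.010097·12.1779 = 0.1504  (Merck)
  w_4 = 0.059068·0.3339 + 0.010097·8.7414 = 0.1080  (Exxon)
  w_5 = 0.059068·2.1790 + 0.010097·9.9086 = 0.2288  (JPMorgan)
Σw_i=1.0000  μᵀw=0.1090
σ²=wᵀΣw=λ₁·μ_p+λ₂ = 0.059068·0.109 + 0.010097 = 0.016536 ≈ 0.0165


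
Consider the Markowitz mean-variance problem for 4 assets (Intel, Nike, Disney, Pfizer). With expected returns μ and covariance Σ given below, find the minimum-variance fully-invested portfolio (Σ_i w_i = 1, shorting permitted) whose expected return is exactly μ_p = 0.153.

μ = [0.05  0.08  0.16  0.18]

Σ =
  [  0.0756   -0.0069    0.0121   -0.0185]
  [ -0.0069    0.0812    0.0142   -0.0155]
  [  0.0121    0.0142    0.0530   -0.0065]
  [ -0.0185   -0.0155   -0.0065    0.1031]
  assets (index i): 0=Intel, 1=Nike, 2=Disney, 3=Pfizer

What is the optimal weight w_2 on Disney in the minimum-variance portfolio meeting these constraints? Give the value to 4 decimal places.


0.4959

g=Σ⁻¹μ = [0.8417  0.9854  2.8354  2.2238]
h=Σ⁻¹𝟙 = [16.2404  14.3614  13.2265  15.6064]
a=μᵀg=0.974870  b=𝟙ᵀg=6.886311  c=𝟙ᵀh=59.434572  D=ac−b²=10.519717
λ₁=(c·0.153−b)/D = (59.434572·0.153−6.886311)/10.519717 = 0.209814
λ₂=(a−b·0.153)/D = (0.974870−6.886311·0.153)/10.519717 = -0.007485
w* = 0.209814·g + -0.007485·h:
  w_0 = 0.209814·0.8417 + -0.007485·16.2404 = 0.0550  (Intel)
  w_1 = 0.209814·0.9854 + -0.007485·14.3614 = 0.0993  (Nike)
  w_2 = 0.209814·2.8354 + -0.007485·13.2265 = 0.4959  (Disney)
  w_3 = 0.209814·2.2238 + -0.007485·15.6064 = 0.3498  (Pfizer)
Σw_i=1.0000  μᵀw=0.1530
σ²=wᵀΣw=λ₁·μ_p+λ₂ = 0.209814·0.153 + -0.007485 = 0.024617 ≈ 0.0246


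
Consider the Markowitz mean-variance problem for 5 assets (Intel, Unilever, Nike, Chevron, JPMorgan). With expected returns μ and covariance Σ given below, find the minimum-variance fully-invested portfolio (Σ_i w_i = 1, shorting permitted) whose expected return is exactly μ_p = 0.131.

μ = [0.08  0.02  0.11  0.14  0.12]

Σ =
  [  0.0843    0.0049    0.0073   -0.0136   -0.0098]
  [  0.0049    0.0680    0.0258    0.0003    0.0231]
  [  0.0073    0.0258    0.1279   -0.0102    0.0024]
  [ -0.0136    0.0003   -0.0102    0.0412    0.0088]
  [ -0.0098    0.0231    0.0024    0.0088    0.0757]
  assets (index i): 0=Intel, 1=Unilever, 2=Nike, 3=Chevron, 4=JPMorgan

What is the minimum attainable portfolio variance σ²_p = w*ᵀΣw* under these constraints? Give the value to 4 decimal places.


x=Σ⁻¹μ = [1.7095  -0.8402  1.2164  3.9349  1.5669]
y=Σ⁻¹𝟙 = [16.6536  7.2843  7.5794  29.5708  9.4653]
a=μᵀx=0.992674  b=𝟙ᵀx=7.587464  c=𝟙ᵀy=70.553427  D=ac−b²=12.466928
λ₁=(c·0.131−b)/D = (70.553427·0.131−7.587464)/12.466928 = 0.132754
λ₂=(a−b·0.131)/D = (0.992674−7.587464·0.131)/12.466928 = -0.000103
w* = 0.132754·x + -0.000103·y:
  w_0 = 0.132754·1.7095 + -0.000103·16.6536 = 0.2252  (Intel)
  w_1 = 0.132754·-0.8402 + -0.000103·7.2843 = -0.1123  (Unilever)
  w_2 = 0.132754·1.2164 + -0.000103·7.5794 = 0.1607  (Nike)
  w_3 = 0.132754·3.9349 + -0.000103·29.5708 = 0.5193  (Chevron)
  w_4 = 0.132754·1.5669 + -0.000103·9.4653 = 0.2070  (JPMorgan)
Σw_i=1.0000  μᵀw=0.1310
σ²=wᵀΣw=λ₁·μ_p+λ₂ = 0.132754·0.131 + -0.000103 = 0.017288 ≈ 0.0173

0.0173


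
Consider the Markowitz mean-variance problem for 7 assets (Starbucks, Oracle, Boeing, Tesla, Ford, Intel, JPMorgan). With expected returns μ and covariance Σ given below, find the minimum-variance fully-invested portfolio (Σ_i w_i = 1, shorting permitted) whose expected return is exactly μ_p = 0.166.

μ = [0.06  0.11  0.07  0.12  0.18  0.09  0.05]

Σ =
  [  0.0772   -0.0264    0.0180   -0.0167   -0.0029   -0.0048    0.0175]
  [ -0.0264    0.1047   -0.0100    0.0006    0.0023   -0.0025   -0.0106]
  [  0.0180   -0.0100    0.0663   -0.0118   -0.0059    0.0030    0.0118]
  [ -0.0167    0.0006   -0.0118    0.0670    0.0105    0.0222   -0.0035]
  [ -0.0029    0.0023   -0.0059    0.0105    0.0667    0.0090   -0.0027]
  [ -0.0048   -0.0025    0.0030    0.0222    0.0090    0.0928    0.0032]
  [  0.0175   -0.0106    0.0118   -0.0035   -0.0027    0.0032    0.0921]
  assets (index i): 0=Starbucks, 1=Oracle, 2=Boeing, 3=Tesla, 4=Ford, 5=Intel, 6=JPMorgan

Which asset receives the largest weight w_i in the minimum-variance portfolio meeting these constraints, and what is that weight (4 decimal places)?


Ford (0.7141)

p=Σ⁻¹μ = [1.4075  1.5202  1.3746  1.8899  2.5035  0.3302  0.4080]
q=Σ⁻¹𝟙 = [17.8303  16.0910  15.4033  18.4179  13.2460  5.6589  8.2399]
a=μᵀp=1.075416  b=𝟙ᵀp=9.433781  c=𝟙ᵀq=94.887284  D=ac−b²=13.047105
λ₁=(c·0.166−b)/D = (94.887284·0.166−9.433781)/13.047105 = 0.484208
λ₂=(a−b·0.166)/D = (1.075416−9.433781·0.166)/13.047105 = -0.037602
w* = 0.484208·p + -0.037602·q:
  w_0 = 0.484208·1.4075 + -0.037602·17.8303 = 0.0111  (Starbucks)
  w_1 = 0.484208·1.5202 + -0.037602·16.0910 = 0.1310  (Oracle)
  w_2 = 0.484208·1.3746 + -0.037602·15.4033 = 0.0864  (Boeing)
  w_3 = 0.484208·1.8899 + -0.037602·18.4179 = 0.2226  (Tesla)
  w_4 = 0.484208·2.5035 + -0.037602·13.2460 = 0.7141  (Ford)
  w_5 = 0.484208·0.3302 + -0.037602·5.6589 = -0.0529  (Intel)
  w_6 = 0.484208·0.4080 + -0.037602·8.2399 = -0.1123  (JPMorgan)
Σw_i=1.0000  μᵀw=0.1660
σ²=wᵀΣw=λ₁·μ_p+λ₂ = 0.484208·0.166 + -0.037602 = 0.042777 ≈ 0.0428


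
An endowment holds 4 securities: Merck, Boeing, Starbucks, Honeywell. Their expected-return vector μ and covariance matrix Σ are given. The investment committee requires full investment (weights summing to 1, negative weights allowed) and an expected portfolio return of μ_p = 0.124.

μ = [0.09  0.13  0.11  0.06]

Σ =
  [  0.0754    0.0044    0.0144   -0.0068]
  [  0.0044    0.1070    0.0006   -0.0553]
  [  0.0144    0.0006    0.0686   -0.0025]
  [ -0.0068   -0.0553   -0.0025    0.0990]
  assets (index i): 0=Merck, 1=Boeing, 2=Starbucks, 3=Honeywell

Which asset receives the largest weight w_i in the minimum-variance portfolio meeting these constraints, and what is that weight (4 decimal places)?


g=Σ⁻¹μ = [0.9630  2.1560  1.4522  1.9132]
h=Σ⁻¹𝟙 = [11.6715  20.5194  12.7746  22.6871]
a=μᵀg=0.641484  b=𝟙ᵀg=6.484397  c=𝟙ᵀh=67.652695  D=ac−b²=1.350713
λ₁=(c·0.124−b)/D = (67.652695·0.124−6.484397)/1.350713 = 1.410024
λ₂=(a−b·0.124)/D = (0.641484−6.484397·0.124)/1.350713 = -0.120367
w* = 1.410024·g + -0.120367·h:
  w_0 = 1.410024·0.9630 + -0.120367·11.6715 = -0.0470  (Merck)
  w_1 = 1.410024·2.1560 + -0.120367·20.5194 = 0.5701  (Boeing)
  w_2 = 1.410024·1.4522 + -0.120367·12.7746 = 0.5100  (Starbucks)
  w_3 = 1.410024·1.9132 + -0.120367·22.6871 = -0.0332  (Honeywell)
Σw_i=1.0000  μᵀw=0.1240
σ²=wᵀΣw=λ₁·μ_p+λ₂ = 1.410024·0.124 + -0.120367 = 0.054476 ≈ 0.0545

Boeing (0.5701)


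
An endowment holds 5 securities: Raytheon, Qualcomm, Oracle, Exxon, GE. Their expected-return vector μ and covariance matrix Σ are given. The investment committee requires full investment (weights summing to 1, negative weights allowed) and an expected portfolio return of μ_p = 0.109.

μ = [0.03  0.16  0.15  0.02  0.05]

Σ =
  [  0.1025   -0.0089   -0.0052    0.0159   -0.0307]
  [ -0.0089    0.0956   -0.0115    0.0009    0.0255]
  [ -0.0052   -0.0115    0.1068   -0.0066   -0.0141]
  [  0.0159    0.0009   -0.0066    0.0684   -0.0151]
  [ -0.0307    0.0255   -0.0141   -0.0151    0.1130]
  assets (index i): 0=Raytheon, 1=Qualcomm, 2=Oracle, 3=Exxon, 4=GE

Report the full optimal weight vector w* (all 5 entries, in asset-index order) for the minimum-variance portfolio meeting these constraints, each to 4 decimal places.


0.1402  0.3103  0.3116  0.1164  0.1214

p=Σ⁻¹μ = [0.6159  1.8087  1.7154  0.3944  0.4684]
q=Σ⁻¹𝟙 = [13.0377  9.4247  13.8612  15.9202  14.1218]
a=μᵀp=0.596489  b=𝟙ᵀp=5.002757  c=𝟙ᵀq=66.365613  D=ac−b²=14.558773
λ₁=(c·0.109−b)/D = (66.365613·0.109−5.002757)/14.558773 = 0.153247
λ₂=(a−b·0.109)/D = (0.596489−5.002757·0.109)/14.558773 = 0.003516
w* = 0.153247·p + 0.003516·q:
  w_0 = 0.153247·0.6159 + 0.003516·13.0377 = 0.1402  (Raytheon)
  w_1 = 0.153247·1.8087 + 0.003516·9.4247 = 0.3103  (Qualcomm)
  w_2 = 0.153247·1.7154 + 0.003516·13.8612 = 0.3116  (Oracle)
  w_3 = 0.153247·0.3944 + 0.003516·15.9202 = 0.1164  (Exxon)
  w_4 = 0.153247·0.4684 + 0.003516·14.1218 = 0.1214  (GE)
Σw_i=1.0000  μᵀw=0.1090
σ²=wᵀΣw=λ₁·μ_p+λ₂ = 0.153247·0.109 + 0.003516 = 0.020220 ≈ 0.0202


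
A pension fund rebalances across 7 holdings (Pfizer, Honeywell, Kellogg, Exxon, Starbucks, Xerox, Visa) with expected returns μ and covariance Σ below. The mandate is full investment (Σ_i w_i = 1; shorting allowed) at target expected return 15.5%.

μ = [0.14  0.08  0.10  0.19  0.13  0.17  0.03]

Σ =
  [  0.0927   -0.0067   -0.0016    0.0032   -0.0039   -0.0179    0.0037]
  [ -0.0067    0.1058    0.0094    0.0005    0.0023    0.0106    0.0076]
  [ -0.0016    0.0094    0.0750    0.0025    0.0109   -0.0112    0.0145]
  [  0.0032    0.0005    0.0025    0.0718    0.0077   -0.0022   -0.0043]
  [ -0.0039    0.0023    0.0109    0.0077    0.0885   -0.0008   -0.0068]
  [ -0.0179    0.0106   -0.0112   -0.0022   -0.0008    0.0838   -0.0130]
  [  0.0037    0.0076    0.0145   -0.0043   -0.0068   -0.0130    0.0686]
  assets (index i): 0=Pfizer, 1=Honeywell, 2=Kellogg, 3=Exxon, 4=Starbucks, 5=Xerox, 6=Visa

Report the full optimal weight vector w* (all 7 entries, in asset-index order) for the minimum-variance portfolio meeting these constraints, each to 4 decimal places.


p=Σ⁻¹μ = [2.0346  0.3898  1.3214  2.5067  1.2556  2.7950  0.8163]
q=Σ⁻¹𝟙 = [14.3452  6.0932  10.4924  13.2764  10.7493  18.6143  16.3359]
a=μᵀp=1.587313  b=𝟙ᵀp=11.119461  c=𝟙ᵀq=89.906735  D=ac−b²=19.067747
λ₁=(c·0.155−b)/D = (89.906735·0.155−11.119461)/19.067747 = 0.147688
λ₂=(a−b·0.155)/D = (1.587313−11.119461·0.155)/19.067747 = -0.007143
w* = 0.147688·p + -0.007143·q:
  w_0 = 0.147688·2.0346 + -0.007143·14.3452 = 0.1980  (Pfizer)
  w_1 = 0.147688·0.3898 + -0.007143·6.0932 = 0.0140  (Honeywell)
  w_2 = 0.147688·1.3214 + -0.007143·10.4924 = 0.1202  (Kellogg)
  w_3 = 0.147688·2.5067 + -0.007143·13.2764 = 0.2754  (Exxon)
  w_4 = 0.147688·1.2556 + -0.007143·10.7493 = 0.1087  (Starbucks)
  w_5 = 0.147688·2.7950 + -0.007143·18.6143 = 0.2798  (Xerox)
  w_6 = 0.147688·0.8163 + -0.007143·16.3359 = 0.0039  (Visa)
Σw_i=1.0000  μᵀw=0.1550
σ²=wᵀΣw=λ₁·μ_p+λ₂ = 0.147688·0.155 + -0.007143 = 0.015749 ≈ 0.0157

0.1980  0.0140  0.1202  0.2754  0.1087  0.2798  0.0039


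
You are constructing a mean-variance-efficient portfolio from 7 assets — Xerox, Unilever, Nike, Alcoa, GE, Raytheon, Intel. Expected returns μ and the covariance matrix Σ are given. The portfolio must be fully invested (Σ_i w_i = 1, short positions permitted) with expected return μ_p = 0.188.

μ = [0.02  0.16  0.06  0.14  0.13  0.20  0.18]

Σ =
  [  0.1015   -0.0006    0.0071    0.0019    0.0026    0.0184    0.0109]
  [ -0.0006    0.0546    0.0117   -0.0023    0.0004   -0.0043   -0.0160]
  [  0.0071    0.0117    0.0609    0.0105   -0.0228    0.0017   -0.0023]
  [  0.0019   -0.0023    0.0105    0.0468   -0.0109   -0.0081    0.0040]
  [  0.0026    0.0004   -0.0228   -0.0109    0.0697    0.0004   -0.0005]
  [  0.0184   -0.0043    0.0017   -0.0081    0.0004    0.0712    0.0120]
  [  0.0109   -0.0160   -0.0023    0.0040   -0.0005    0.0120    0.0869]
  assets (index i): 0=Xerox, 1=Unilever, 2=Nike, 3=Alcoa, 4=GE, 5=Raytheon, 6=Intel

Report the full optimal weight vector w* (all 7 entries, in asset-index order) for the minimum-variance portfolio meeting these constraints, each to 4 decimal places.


u=Σ⁻¹μ = [-0.8143  3.8610  0.6471  4.0801  2.7204  3.3029  2.2733]
v=Σ⁻¹𝟙 = [3.7824  20.4419  16.4999  25.4737  23.4733  14.6219  12.1769]
a=μᵀu=2.634931  b=𝟙ᵀu=16.070404  c=𝟙ᵀv=116.469924  D=ac−b²=48.632385
λ₁=(c·0.188−b)/D = (116.469924·0.188−16.070404)/48.632385 = 0.119796
λ₂=(a−b·0.188)/D = (2.634931−16.070404·0.188)/48.632385 = -0.007943
w* = 0.119796·u + -0.007943·v:
  w_0 = 0.119796·-0.8143 + -0.007943·3.7824 = -0.1276  (Xerox)
  w_1 = 0.119796·3.8610 + -0.007943·20.4419 = 0.3002  (Unilever)
  w_2 = 0.119796·0.6471 + -0.007943·16.4999 = -0.0535  (Nike)
  w_3 = 0.119796·4.0801 + -0.007943·25.4737 = 0.2864  (Alcoa)
  w_4 = 0.119796·2.7204 + -0.007943·23.4733 = 0.1394  (GE)
  w_5 = 0.119796·3.3029 + -0.007943·14.6219 = 0.2795  (Raytheon)
  w_6 = 0.119796·2.2733 + -0.007943·12.1769 = 0.1756  (Intel)
Σw_i=1.0000  μᵀw=0.1880
σ²=wᵀΣw=λ₁·μ_p+λ₂ = 0.119796·0.188 + -0.007943 = 0.014578 ≈ 0.0146

-0.1276  0.3002  -0.0535  0.2864  0.1394  0.2795  0.1756


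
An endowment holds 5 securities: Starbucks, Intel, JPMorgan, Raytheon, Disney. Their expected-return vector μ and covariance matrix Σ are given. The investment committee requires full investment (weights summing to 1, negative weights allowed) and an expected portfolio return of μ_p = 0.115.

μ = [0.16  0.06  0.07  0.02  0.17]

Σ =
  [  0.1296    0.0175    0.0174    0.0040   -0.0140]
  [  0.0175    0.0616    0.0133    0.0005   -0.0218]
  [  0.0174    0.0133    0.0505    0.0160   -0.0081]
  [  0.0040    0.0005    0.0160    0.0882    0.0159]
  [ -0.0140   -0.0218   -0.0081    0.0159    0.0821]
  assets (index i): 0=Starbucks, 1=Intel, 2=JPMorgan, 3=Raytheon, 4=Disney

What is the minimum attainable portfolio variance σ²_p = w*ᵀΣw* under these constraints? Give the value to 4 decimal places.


0.0173

g=Σ⁻¹μ = [1.2087  1.3846  1.2515  -0.5822  2.8807]
h=Σ⁻¹𝟙 = [5.1382  18.0598  14.6131  5.0498  18.3156]
a=μᵀg=0.842145  b=𝟙ᵀg=6.143261  c=𝟙ᵀh=61.176440  D=ac−b²=13.779789
λ₁=(c·0.115−b)/D = (61.176440·0.115−6.143261)/13.779789 = 0.064735
λ₂=(a−b·0.115)/D = (0.842145−6.143261·0.115)/13.779789 = 0.009846
w* = 0.064735·g + 0.009846·h:
  w_0 = 0.064735·1.2087 + 0.009846·5.1382 = 0.1288  (Starbucks)
  w_1 = 0.064735·1.3846 + 0.009846·18.0598 = 0.2674  (Intel)
  w_2 = 0.064735·1.2515 + 0.009846·14.6131 = 0.2249  (JPMorgan)
  w_3 = 0.064735·-0.5822 + 0.009846·5.0498 = 0.0120  (Raytheon)
  w_4 = 0.064735·2.8807 + 0.009846·18.3156 = 0.3668  (Disney)
Σw_i=1.0000  μᵀw=0.1150
σ²=wᵀΣw=λ₁·μ_p+λ₂ = 0.064735·0.115 + 0.009846 = 0.017290 ≈ 0.0173


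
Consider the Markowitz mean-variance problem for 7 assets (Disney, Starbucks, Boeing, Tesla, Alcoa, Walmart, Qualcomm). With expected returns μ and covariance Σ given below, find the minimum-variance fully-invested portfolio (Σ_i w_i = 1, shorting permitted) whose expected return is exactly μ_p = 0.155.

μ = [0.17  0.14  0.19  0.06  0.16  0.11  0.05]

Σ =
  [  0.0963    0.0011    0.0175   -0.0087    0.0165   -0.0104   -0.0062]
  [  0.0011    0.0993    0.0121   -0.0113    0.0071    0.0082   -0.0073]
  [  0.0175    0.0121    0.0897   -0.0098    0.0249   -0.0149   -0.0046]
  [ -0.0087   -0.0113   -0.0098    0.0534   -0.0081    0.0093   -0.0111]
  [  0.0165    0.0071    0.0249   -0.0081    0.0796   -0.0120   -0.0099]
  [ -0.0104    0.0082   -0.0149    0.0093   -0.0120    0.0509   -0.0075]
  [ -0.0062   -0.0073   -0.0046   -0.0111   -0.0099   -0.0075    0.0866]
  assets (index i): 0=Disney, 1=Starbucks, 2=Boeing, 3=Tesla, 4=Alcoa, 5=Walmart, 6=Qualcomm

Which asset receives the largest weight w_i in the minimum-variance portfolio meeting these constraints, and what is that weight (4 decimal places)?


g=Σ⁻¹μ = [1.7196  1.1110  1.9654  2.0628  1.8387  3.2087  1.6510]
h=Σ⁻¹𝟙 = [12.2141  10.0058  11.6251  27.1732  14.7694  25.5843  21.2698]
a=μᵀg=1.674767  b=𝟙ᵀg=13.557224  c=𝟙ᵀh=122.641607  D=ac−b²=21.597804
λ₁=(c·0.155−b)/D = (122.641607·0.155−13.557224)/21.597804 = 0.252443
λ₂=(a−b·0.155)/D = (1.674767−13.557224·0.155)/21.597804 = -0.019752
w* = 0.252443·g + -0.019752·h:
  w_0 = 0.252443·1.7196 + -0.019752·12.2141 = 0.1928  (Disney)
  w_1 = 0.252443·1.1110 + -0.019752·10.0058 = 0.0828  (Starbucks)
  w_2 = 0.252443·1.9654 + -0.019752·11.6251 = 0.2665  (Boeing)
  w_3 = 0.252443·2.0628 + -0.019752·27.1732 = -0.0160  (Tesla)
  w_4 = 0.252443·1.8387 + -0.019752·14.7694 = 0.1724  (Alcoa)
  w_5 = 0.252443·3.2087 + -0.019752·25.5843 = 0.3047  (Walmart)
  w_6 = 0.252443·1.6510 + -0.019752·21.2698 = -0.0033  (Qualcomm)
Σw_i=1.0000  μᵀw=0.1550
σ²=wᵀΣw=λ₁·μ_p+λ₂ = 0.252443·0.155 + -0.019752 = 0.019377 ≈ 0.0194

Walmart (0.3047)


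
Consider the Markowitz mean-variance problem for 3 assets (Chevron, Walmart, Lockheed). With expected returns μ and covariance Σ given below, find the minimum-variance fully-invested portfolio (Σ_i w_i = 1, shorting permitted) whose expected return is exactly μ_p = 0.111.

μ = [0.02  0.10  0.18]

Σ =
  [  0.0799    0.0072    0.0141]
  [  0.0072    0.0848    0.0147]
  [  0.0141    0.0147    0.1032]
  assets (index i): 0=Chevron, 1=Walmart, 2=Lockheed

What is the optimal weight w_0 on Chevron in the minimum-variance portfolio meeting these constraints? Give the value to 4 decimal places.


u=Σ⁻¹μ = [-0.1193  0.9066  1.6313]
v=Σ⁻¹𝟙 = [10.4258  9.7143  6.8817]
a=μᵀu=0.381915  b=𝟙ᵀu=2.418660  c=𝟙ᵀv=27.021875  D=ac−b²=4.470144
λ₁=(c·0.111−b)/D = (27.021875·0.111−2.418660)/4.470144 = 0.129922
λ₂=(a−b·0.111)/D = (0.381915−2.418660·0.111)/4.470144 = 0.025378
w* = 0.129922·u + 0.025378·v:
  w_0 = 0.129922·-0.1193 + 0.025378·10.4258 = 0.2491  (Chevron)
  w_1 = 0.129922·0.9066 + 0.025378·9.7143 = 0.3643  (Walmart)
  w_2 = 0.129922·1.6313 + 0.025378·6.8817 = 0.3866  (Lockheed)
Σw_i=1.0000  μᵀw=0.1110
σ²=wᵀΣw=λ₁·μ_p+λ₂ = 0.129922·0.111 + 0.025378 = 0.039799 ≈ 0.0398

0.2491


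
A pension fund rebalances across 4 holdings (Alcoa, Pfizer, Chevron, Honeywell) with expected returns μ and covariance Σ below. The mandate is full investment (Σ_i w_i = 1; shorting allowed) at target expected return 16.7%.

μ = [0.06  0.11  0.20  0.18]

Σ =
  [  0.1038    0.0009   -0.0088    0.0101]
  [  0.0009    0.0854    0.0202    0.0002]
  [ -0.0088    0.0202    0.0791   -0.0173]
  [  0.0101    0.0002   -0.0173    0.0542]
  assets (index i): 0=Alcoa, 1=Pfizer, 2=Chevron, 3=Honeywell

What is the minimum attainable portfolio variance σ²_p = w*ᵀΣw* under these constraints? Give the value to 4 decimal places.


0.0187

p=Σ⁻¹μ = [0.4419  0.4682  3.4036  4.3234]
q=Σ⁻¹𝟙 = [8.8205  7.6654  16.4865  22.0405]
a=μᵀp=1.536938  b=𝟙ᵀp=8.637015  c=𝟙ᵀq=55.012946  D=ac−b²=9.953443
λ₁=(c·0.167−b)/D = (55.012946·0.167−8.637015)/9.953443 = 0.055272
λ₂=(a−b·0.167)/D = (1.536938−8.637015·0.167)/9.953443 = 0.009500
w* = 0.055272·p + 0.009500·q:
  w_0 = 0.055272·0.4419 + 0.009500·8.8205 = 0.1082  (Alcoa)
  w_1 = 0.055272·0.4682 + 0.009500·7.6654 = 0.0987  (Pfizer)
  w_2 = 0.055272·3.4036 + 0.009500·16.4865 = 0.3447  (Chevron)
  w_3 = 0.055272·4.3234 + 0.009500·22.0405 = 0.4483  (Honeywell)
Σw_i=1.0000  μᵀw=0.1670
σ²=wᵀΣw=λ₁·μ_p+λ₂ = 0.055272·0.167 + 0.009500 = 0.018730 ≈ 0.0187


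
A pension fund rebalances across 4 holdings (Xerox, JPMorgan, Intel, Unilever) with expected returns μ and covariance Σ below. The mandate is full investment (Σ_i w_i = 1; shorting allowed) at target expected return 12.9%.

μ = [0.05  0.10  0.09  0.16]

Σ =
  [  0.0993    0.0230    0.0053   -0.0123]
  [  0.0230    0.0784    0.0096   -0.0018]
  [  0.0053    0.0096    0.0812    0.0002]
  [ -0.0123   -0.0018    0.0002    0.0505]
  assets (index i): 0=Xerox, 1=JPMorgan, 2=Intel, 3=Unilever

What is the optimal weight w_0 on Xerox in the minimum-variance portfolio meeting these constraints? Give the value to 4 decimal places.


0.0900

p=Σ⁻¹μ = [0.6248  1.0548  0.9346  3.3544]
q=Σ⁻¹𝟙 = [10.2231  8.9848  10.5302  22.5705]
a=μᵀp=0.757539  b=𝟙ᵀp=5.968631  c=𝟙ᵀq=52.308586  D=ac−b²=4.001246
λ₁=(c·0.129−b)/D = (52.308586·0.129−5.968631)/4.001246 = 0.194734
λ₂=(a−b·0.129)/D = (0.757539−5.968631·0.129)/4.001246 = -0.003103
w* = 0.194734·p + -0.003103·q:
  w_0 = 0.194734·0.6248 + -0.003103·10.2231 = 0.0900  (Xerox)
  w_1 = 0.194734·1.0548 + -0.003103·8.9848 = 0.1775  (JPMorgan)
  w_2 = 0.194734·0.9346 + -0.003103·10.5302 = 0.1493  (Intel)
  w_3 = 0.194734·3.3544 + -0.003103·22.5705 = 0.5832  (Unilever)
Σw_i=1.0000  μᵀw=0.1290
σ²=wᵀΣw=λ₁·μ_p+λ₂ = 0.194734·0.129 + -0.003103 = 0.022018 ≈ 0.0220


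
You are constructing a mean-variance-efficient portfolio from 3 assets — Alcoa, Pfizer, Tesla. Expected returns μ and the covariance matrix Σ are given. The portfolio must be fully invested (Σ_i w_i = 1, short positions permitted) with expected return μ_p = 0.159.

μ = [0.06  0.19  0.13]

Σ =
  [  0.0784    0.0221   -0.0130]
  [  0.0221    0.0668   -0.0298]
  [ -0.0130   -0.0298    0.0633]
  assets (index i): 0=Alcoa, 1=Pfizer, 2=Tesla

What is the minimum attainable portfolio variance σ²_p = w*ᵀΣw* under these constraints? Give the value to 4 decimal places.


0.0173

g=Σ⁻¹μ = [0.1500  4.7148  4.3041]
h=Σ⁻¹𝟙 = [10.7206  24.6245  29.5921]
a=μᵀg=1.464344  b=𝟙ᵀg=9.168868  c=𝟙ᵀh=64.937216  D=ac−b²=11.022281
λ₁=(c·0.159−b)/D = (64.937216·0.159−9.168868)/11.022281 = 0.104892
λ₂=(a−b·0.159)/D = (1.464344−9.168868·0.159)/11.022281 = 0.000589
w* = 0.104892·g + 0.000589·h:
  w_0 = 0.104892·0.1500 + 0.000589·10.7206 = 0.0220  (Alcoa)
  w_1 = 0.104892·4.7148 + 0.000589·24.6245 = 0.5091  (Pfizer)
  w_2 = 0.104892·4.3041 + 0.000589·29.5921 = 0.4689  (Tesla)
Σw_i=1.0000  μᵀw=0.1590
σ²=wᵀΣw=λ₁·μ_p+λ₂ = 0.104892·0.159 + 0.000589 = 0.017267 ≈ 0.0173


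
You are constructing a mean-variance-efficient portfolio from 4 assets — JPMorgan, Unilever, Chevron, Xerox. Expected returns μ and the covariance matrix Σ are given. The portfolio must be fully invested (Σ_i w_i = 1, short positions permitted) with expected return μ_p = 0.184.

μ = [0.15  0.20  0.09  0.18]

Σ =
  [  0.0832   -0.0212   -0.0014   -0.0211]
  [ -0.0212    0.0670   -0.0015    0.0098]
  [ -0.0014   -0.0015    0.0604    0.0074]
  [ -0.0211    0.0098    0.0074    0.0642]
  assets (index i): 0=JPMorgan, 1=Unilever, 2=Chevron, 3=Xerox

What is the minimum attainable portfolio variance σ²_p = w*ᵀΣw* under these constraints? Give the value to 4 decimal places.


x=Σ⁻¹μ = [3.5906  3.6700  1.2628  3.2781]
y=Σ⁻¹𝟙 = [21.8206  19.5410  15.3425  17.9966]
a=μᵀx=1.976296  b=𝟙ᵀx=11.801489  c=𝟙ᵀy=74.700620  D=ac−b²=8.355393
λ₁=(c·0.184−b)/D = (74.700620·0.184−11.801489)/8.355393 = 0.232595
λ₂=(a−b·0.184)/D = (1.976296−11.801489·0.184)/8.355393 = -0.023360
w* = 0.232595·x + -0.023360·y:
  w_0 = 0.232595·3.5906 + -0.023360·21.8206 = 0.3254  (JPMorgan)
  w_1 = 0.232595·3.6700 + -0.023360·19.5410 = 0.3972  (Unilever)
  w_2 = 0.232595·1.2628 + -0.023360·15.3425 = -0.0647  (Chevron)
  w_3 = 0.232595·3.2781 + -0.023360·17.9966 = 0.3421  (Xerox)
Σw_i=1.0000  μᵀw=0.1840
σ²=wᵀΣw=λ₁·μ_p+λ₂ = 0.232595·0.184 + -0.023360 = 0.019438 ≈ 0.0194

0.0194


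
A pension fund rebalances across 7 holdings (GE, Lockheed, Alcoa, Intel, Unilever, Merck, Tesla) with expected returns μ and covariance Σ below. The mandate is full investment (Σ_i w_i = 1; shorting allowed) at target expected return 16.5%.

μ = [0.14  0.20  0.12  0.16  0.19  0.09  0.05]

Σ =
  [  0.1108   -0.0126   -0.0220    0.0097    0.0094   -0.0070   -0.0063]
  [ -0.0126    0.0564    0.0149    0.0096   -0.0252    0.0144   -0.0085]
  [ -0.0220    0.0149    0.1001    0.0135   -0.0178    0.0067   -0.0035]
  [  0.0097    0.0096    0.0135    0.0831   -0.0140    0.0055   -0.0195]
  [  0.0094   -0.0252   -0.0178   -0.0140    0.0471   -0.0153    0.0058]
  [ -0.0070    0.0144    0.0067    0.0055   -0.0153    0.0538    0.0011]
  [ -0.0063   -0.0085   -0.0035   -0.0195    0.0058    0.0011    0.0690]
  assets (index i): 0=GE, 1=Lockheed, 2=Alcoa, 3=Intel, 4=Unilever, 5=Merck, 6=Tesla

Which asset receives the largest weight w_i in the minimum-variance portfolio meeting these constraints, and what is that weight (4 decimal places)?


x=Σ⁻¹μ = [1.6247  6.8700  1.7645  2.4729  9.2868  2.1793  1.6923]
y=Σ⁻¹𝟙 = [12.4229  34.8344  13.8314  16.4607  52.0827  21.8663  20.5452]
a=μᵀx=4.254112  b=𝟙ᵀx=25.890505  c=𝟙ᵀy=172.043600  D=ac−b²=61.574536
λ₁=(c·0.165−b)/D = (172.043600·0.165−25.890505)/61.574536 = 0.040547
λ₂=(a−b·0.165)/D = (4.254112−25.890505·0.165)/61.574536 = -0.000289
w* = 0.040547·x + -0.000289·y:
  w_0 = 0.040547·1.6247 + -0.000289·12.4229 = 0.0623  (GE)
  w_1 = 0.040547·6.8700 + -0.000289·34.8344 = 0.2685  (Lockheed)
  w_2 = 0.040547·1.7645 + -0.000289·13.8314 = 0.0675  (Alcoa)
  w_3 = 0.040547·2.4729 + -0.000289·16.4607 = 0.0955  (Intel)
  w_4 = 0.040547·9.2868 + -0.000289·52.0827 = 0.3615  (Unilever)
  w_5 = 0.040547·2.1793 + -0.000289·21.8663 = 0.0820  (Merck)
  w_6 = 0.040547·1.6923 + -0.000289·20.5452 = 0.0627  (Tesla)
Σw_i=1.0000  μᵀw=0.1650
σ²=wᵀΣw=λ₁·μ_p+λ₂ = 0.040547·0.165 + -0.000289 = 0.006401 ≈ 0.0064

Unilever (0.3615)


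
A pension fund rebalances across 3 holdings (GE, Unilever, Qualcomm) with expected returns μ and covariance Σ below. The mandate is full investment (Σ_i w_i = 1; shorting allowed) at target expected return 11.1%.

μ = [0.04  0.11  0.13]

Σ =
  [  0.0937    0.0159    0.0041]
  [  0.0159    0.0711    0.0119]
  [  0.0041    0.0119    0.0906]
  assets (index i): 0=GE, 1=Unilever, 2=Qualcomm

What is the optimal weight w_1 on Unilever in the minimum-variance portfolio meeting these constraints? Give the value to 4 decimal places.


u=Σ⁻¹μ = [0.1508  1.3030  1.2569]
v=Σ⁻¹𝟙 = [8.4647  10.6220  9.2593]
a=μᵀu=0.312762  b=𝟙ᵀu=2.710720  c=𝟙ᵀv=28.346058  D=ac−b²=1.517578
λ₁=(c·0.111−b)/D = (28.346058·0.111−2.710720)/1.517578 = 0.287097
λ₂=(a−b·0.111)/D = (0.312762−2.710720·0.111)/1.517578 = 0.007823
w* = 0.287097·u + 0.007823·v:
  w_0 = 0.287097·0.1508 + 0.007823·8.4647 = 0.1095  (GE)
  w_1 = 0.287097·1.3030 + 0.007823·10.6220 = 0.4572  (Unilever)
  w_2 = 0.287097·1.2569 + 0.007823·9.2593 = 0.4333  (Qualcomm)
Σw_i=1.0000  μᵀw=0.1110
σ²=wᵀΣw=λ₁·μ_p+λ₂ = 0.287097·0.111 + 0.007823 = 0.039691 ≈ 0.0397

0.4572


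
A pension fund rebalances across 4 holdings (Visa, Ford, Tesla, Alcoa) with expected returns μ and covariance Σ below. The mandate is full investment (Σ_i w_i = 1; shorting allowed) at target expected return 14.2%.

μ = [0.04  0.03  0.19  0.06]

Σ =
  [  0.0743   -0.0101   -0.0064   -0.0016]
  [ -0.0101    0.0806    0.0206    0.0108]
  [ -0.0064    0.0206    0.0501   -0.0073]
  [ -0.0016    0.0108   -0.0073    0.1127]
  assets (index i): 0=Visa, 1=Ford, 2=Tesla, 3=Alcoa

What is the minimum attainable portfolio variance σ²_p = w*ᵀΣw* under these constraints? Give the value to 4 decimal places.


g=Σ⁻¹μ = [0.8290  -0.7530  4.3387  0.8974]
h=Σ⁻¹𝟙 = [16.4953  8.0258  20.1725  9.6448]
a=μᵀg=0.888766  b=𝟙ᵀg=5.312059  c=𝟙ᵀh=54.338476  D=ac−b²=20.076235
λ₁=(c·0.142−b)/D = (54.338476·0.142−5.312059)/20.076235 = 0.119744
λ₂=(a−b·0.142)/D = (0.888766−5.312059·0.142)/20.076235 = 0.006697
w* = 0.119744·g + 0.006697·h:
  w_0 = 0.119744·0.8290 + 0.006697·16.4953 = 0.2097  (Visa)
  w_1 = 0.119744·-0.7530 + 0.006697·8.0258 = -0.0364  (Ford)
  w_2 = 0.119744·4.3387 + 0.006697·20.1725 = 0.6546  (Tesla)
  w_3 = 0.119744·0.8974 + 0.006697·9.6448 = 0.1720  (Alcoa)
Σw_i=1.0000  μᵀw=0.1420
σ²=wᵀΣw=λ₁·μ_p+λ₂ = 0.119744·0.142 + 0.006697 = 0.023701 ≈ 0.0237

0.0237
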